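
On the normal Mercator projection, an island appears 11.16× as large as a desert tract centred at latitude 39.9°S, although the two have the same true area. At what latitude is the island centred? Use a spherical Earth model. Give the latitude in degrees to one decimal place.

76.7°

On Mercator, (apparent₁)/(apparent₂) = sec²φ₁ / sec²φ₂ when true areas are equal.
cos²φ₂ / cos²φ₁ = 11.16  ⇒  cos φ₁ = cos 39.9° / √11.16 = 0.7672/3.341 = 0.2296.
φ₁ = arccos(0.2296) ≈ 76.7°.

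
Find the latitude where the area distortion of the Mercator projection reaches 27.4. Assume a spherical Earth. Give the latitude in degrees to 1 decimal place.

79.0°

Mercator areal scale is sec²φ.
sec²φ = 27.4  ⇒  cos²φ = 0.03650  ⇒  cos φ = 0.1910.
φ = arccos(0.1910) ≈ 79.0°.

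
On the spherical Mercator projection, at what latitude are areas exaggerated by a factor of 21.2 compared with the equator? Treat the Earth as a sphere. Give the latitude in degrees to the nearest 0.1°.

77.5°

Mercator areal scale is sec²φ.
sec²φ = 21.2  ⇒  cos²φ = 0.04717  ⇒  cos φ = 0.2172.
φ = arccos(0.2172) ≈ 77.5°.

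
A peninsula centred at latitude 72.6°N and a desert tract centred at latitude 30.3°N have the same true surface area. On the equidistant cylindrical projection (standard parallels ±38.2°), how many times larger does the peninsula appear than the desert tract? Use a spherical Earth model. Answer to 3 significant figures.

2.89

The equidistant cylindrical projection with φ₀ = 38.2° has h = 1 (meridians true) and k = cos φ₀ / cos φ along parallels.
Areal scale at 72.6°: h·k = 1.000 × 2.628 = 2.628.
Areal scale at 30.3°: h·k = 1.000 × 0.9102 = 0.9102.
Ratio = 2.628/0.9102 ≈ 2.89.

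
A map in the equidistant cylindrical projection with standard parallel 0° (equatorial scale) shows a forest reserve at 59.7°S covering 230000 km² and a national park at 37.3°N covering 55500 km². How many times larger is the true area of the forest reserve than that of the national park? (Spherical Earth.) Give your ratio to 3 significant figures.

Plate carrée has h = 1 and k = sec φ, giving areal scale sec φ; true area = (apparent area) · cos φ.
True area of forest reserve: 230000 × cos(59.7°) = 230000 × 0.5045 = 116000 km².
True area of national park: 55500 × cos(37.3°) = 55500 × 0.7955 = 44150 km².
Ratio = 116000 / 44150 ≈ 2.63.

2.63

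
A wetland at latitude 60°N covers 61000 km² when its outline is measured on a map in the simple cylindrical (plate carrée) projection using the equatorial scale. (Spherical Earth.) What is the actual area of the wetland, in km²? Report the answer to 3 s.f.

30500 km²

In the plate carrée (x = Rλ, y = Rφ), meridians are true-scale (h = 1) and parallels are stretched by k = sec φ.
Areal scale = h·k = 1 × sec φ; at 60°, h = 1.000, k = 2.000, so h·k = 2.000.
True area = apparent / (areal scale) = 61000 / 2.000 ≈ 30500 km².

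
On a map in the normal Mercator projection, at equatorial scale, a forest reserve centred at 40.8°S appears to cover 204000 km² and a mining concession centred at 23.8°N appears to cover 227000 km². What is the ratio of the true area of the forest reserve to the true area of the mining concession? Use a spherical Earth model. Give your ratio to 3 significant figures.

On Mercator the areal scale is sec²φ, so true area = apparent × cos²φ.
True area of forest reserve: 204000 × cos²(40.8°) = 204000 × 0.5730 = 116900 km².
True area of mining concession: 227000 × cos²(23.8°) = 227000 × 0.8372 = 190000 km².
Ratio = 116900 / 190000 ≈ 0.615.

0.615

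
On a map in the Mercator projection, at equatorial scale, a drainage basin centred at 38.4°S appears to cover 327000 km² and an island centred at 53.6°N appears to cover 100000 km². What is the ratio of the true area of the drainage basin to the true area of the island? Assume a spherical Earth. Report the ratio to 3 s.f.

5.70

On Mercator the areal scale is sec²φ, so true area = apparent × cos²φ.
True area of drainage basin: 327000 × cos²(38.4°) = 327000 × 0.6142 = 200800 km².
True area of island: 100000 × cos²(53.6°) = 100000 × 0.3521 = 35210 km².
Ratio = 200800 / 35210 ≈ 5.70.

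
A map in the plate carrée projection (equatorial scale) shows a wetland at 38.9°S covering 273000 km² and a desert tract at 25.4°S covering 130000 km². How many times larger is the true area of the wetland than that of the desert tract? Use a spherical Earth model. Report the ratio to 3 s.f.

On the plate carrée, areal scale = h·k = 1 × sec φ, so true area = apparent × cos φ.
True area of wetland: 273000 × cos(38.9°) = 273000 × 0.7782 = 212500 km².
True area of desert tract: 130000 × cos(25.4°) = 130000 × 0.9033 = 117400 km².
Ratio = 212500 / 117400 ≈ 1.81.

1.81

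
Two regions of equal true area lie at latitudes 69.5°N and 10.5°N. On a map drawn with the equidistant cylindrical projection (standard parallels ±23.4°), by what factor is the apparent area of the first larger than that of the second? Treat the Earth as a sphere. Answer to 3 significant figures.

In the equirectangular projection with standard parallel φ₀ = 23.4° (x = Rλ cos φ₀, y = Rφ), meridians are true-scale (h = 1) and the parallel scale is k = cos φ₀ / cos φ.
Areal scale at 69.5°: h·k = 1.000 × 2.621 = 2.621.
Areal scale at 10.5°: h·k = 1.000 × 0.9334 = 0.9334.
Ratio = 2.621/0.9334 ≈ 2.81.

2.81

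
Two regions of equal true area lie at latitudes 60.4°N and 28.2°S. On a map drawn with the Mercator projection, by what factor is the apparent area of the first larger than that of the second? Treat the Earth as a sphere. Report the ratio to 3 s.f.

3.18

Mercator areal scale is sec²φ.
At 60.4°: sec²(60.4°) = 1/0.4939² = 4.099.
At 28.2°: sec²(28.2°) = 1/0.8813² = 1.288.
Ratio = 4.099/1.288 = cos²(28.2°)/cos²(60.4°) ≈ 3.18.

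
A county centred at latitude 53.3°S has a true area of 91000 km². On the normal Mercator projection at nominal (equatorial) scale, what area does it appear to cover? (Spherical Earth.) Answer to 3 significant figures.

255000 km²

For Mercator, h = k = sec φ (a conformal cylindrical projection has a single point scale, 1/cos φ).
Areal scale = k² = sec²φ = 1/cos²(53.3°) = 1/0.5976² = 2.800.
Apparent area = 91000 × 2.800 ≈ 255000 km².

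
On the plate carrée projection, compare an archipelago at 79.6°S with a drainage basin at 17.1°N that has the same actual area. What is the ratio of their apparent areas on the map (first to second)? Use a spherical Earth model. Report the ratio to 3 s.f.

5.29

Plate carrée maps x = Rλ, y = Rφ. The meridian scale is h = 1 and the parallel scale is k = 1/cos φ = sec φ.
Areal scale at 79.6°: h·k = 1.000 × 5.540 = 5.540.
Areal scale at 17.1°: h·k = 1.000 × 1.046 = 1.046.
Ratio = 5.540/1.046 ≈ 5.29.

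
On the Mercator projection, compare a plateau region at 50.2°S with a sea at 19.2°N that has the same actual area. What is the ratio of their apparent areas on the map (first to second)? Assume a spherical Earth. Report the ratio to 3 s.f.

2.18

Mercator areal scale is sec²φ.
At 50.2°: sec²(50.2°) = 1/0.6401² = 2.441.
At 19.2°: sec²(19.2°) = 1/0.9444² = 1.121.
Ratio = 2.441/1.121 = cos²(19.2°)/cos²(50.2°) ≈ 2.18.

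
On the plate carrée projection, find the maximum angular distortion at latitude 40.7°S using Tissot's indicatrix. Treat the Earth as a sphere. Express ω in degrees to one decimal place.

For the equirectangular projection with φ₀ = 0 (plate carrée), h = 1 along meridians and k = sec φ along parallels.
At 40.7°: h = 1.000, k = 1.319; principal scales a = 1.319, b = 1.000.
sin(ω/2) = (a − b)/(a + b) = 0.3190/2.319 = 0.1376, so ω = 2 arcsin(0.1376) ≈ 15.8°.

15.8°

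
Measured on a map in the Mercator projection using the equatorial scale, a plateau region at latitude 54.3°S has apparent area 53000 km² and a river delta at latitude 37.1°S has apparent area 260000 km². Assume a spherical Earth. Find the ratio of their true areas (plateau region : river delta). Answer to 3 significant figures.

Mercator's areal exaggeration is sec²φ; hence true area = (apparent area) · cos²φ.
True area of plateau region: 53000 × cos²(54.3°) = 53000 × 0.3405 = 18050 km².
True area of river delta: 260000 × cos²(37.1°) = 260000 × 0.6361 = 165400 km².
Ratio = 18050 / 165400 ≈ 0.109.

0.109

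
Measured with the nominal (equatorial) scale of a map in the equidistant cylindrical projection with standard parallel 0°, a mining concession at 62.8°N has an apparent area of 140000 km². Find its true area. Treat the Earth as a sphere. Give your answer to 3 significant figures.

64000 km²

Plate carrée maps x = Rλ, y = Rφ. The meridian scale is h = 1 and the parallel scale is k = 1/cos φ = sec φ.
Areal scale = h·k = 1 × sec φ; at 62.8°, h = 1.000, k = 2.188, so h·k = 2.188.
True area = apparent / (areal scale) = 140000 / 2.188 ≈ 64000 km².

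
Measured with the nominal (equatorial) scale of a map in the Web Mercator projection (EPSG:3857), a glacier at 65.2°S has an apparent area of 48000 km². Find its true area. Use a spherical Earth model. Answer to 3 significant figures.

For Mercator, h = k = sec φ (a conformal cylindrical projection has a single point scale, 1/cos φ).
Areal scale = k² = sec²φ = 1/cos²(65.2°) = 1/0.4195² = 5.684.
True area = apparent / (areal scale) = 48000 / 5.684 ≈ 8450 km².

8450 km²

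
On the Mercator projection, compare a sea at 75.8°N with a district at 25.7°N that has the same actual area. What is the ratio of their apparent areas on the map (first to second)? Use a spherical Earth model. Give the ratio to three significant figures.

13.5

Mercator areal scale is sec²φ.
At 75.8°: sec²(75.8°) = 1/0.2453² = 16.62.
At 25.7°: sec²(25.7°) = 1/0.9011² = 1.232.
Ratio = 16.62/1.232 = cos²(25.7°)/cos²(75.8°) ≈ 13.5.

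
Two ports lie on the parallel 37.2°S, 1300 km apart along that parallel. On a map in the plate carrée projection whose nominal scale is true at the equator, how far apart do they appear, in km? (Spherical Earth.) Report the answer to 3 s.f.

In the plate carrée (x = Rλ, y = Rφ), meridians are true-scale (h = 1) and parallels are stretched by k = sec φ.
Along the parallel, k = sec 37.2° = 1/0.7965 = 1.255.
Map distance = 1300 × 1.255 ≈ 1630 km.

1630 km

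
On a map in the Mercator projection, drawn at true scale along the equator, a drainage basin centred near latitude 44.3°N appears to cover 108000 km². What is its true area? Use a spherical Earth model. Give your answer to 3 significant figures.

55300 km²

For Mercator, h = k = sec φ (a conformal cylindrical projection has a single point scale, 1/cos φ).
Areal scale = k² = sec²φ = 1/cos²(44.3°) = 1/0.7157² = 1.952.
True area = apparent / (areal scale) = 108000 / 1.952 ≈ 55300 km².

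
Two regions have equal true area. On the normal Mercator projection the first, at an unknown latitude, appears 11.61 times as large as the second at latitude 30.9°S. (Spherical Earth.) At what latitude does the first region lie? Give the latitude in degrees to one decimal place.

Mercator areal scale is sec²φ, so apparent-area ratio = sec²φ₁ / sec²φ₂ = cos²φ₂ / cos²φ₁.
cos²φ₂ / cos²φ₁ = 11.61  ⇒  cos φ₁ = cos 30.9° / √11.61 = 0.8581/3.407 = 0.2518.
φ₁ = arccos(0.2518) ≈ 75.4°.

75.4°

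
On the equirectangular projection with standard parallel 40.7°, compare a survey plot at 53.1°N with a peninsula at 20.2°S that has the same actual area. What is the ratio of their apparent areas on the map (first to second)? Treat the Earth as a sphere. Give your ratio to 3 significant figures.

The equidistant cylindrical projection with φ₀ = 40.7° has h = 1 (meridians true) and k = cos φ₀ / cos φ along parallels.
Areal scale at 53.1°: h·k = 1.000 × 1.263 = 1.263.
Areal scale at 20.2°: h·k = 1.000 × 0.8078 = 0.8078.
Ratio = 1.263/0.8078 ≈ 1.56.

1.56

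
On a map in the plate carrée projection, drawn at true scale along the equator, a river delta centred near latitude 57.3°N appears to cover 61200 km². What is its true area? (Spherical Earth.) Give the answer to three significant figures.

In the plate carrée (x = Rλ, y = Rφ), meridians are true-scale (h = 1) and parallels are stretched by k = sec φ.
Areal scale = h·k = 1 × sec φ; at 57.3°, h = 1.000, k = 1.851, so h·k = 1.851.
True area = apparent / (areal scale) = 61200 / 1.851 ≈ 33100 km².

33100 km²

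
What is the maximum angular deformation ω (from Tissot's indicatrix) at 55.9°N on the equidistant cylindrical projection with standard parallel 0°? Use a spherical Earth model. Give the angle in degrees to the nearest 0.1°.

32.7°

Plate carrée maps x = Rλ, y = Rφ. The meridian scale is h = 1 and the parallel scale is k = 1/cos φ = sec φ.
At 55.9°: h = 1.000, k = 1.784; principal scales a = 1.784, b = 1.000.
sin(ω/2) = (a − b)/(a + b) = 0.7837/2.784 = 0.2815, so ω = 2 arcsin(0.2815) ≈ 32.7°.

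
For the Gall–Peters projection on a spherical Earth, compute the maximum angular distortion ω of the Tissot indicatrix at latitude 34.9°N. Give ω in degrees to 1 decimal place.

Gall–Peters is a cylindrical equal-area projection with standard parallels at ±45°. Cylindrical equal-area (φ₀ = 45°): h = cos φ / cos 45° along meridians, k = cos 45° / cos φ along parallels; h·k = 1.
At 34.9°: h = 1.160, k = 0.8622; principal scales a = 1.160, b = 0.8622.
sin(ω/2) = (a − b)/(a + b) = 0.2977/2.022 = 0.1472, so ω = 2 arcsin(0.1472) ≈ 16.9°.

16.9°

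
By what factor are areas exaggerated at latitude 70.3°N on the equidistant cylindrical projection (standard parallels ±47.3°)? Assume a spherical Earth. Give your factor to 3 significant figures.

In the equirectangular projection with standard parallel φ₀ = 47.3° (x = Rλ cos φ₀, y = Rφ), meridians are true-scale (h = 1) and the parallel scale is k = cos φ₀ / cos φ.
Areal scale = h·k = 1 × cos φ₀ / cos φ; at 70.3°, h = 1.000, k = 2.012, so h·k = 2.012.

2.01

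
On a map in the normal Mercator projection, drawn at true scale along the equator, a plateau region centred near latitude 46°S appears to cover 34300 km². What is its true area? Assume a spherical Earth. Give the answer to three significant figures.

For Mercator, h = k = sec φ (a conformal cylindrical projection has a single point scale, 1/cos φ).
Areal scale = k² = sec²φ = 1/cos²(46°) = 1/0.6947² = 2.072.
True area = apparent / (areal scale) = 34300 / 2.072 ≈ 16600 km².

16600 km²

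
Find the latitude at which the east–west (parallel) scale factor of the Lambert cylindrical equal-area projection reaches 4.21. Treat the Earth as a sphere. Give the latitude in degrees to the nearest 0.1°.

76.3°

The Lambert cylindrical equal-area projection is the cylindrical equal-area projection with its standard parallel at the equator (φ₀ = 0). Cylindrical equal-area (φ₀ = 0°): h = cos φ / cos 0° along meridians, k = cos 0° / cos φ along parallels; h·k = 1.
k = cos φ₀ / cos φ = 4.21  ⇒  cos φ = cos 0° / 4.21 = 0.2375.
φ = arccos(0.2375) ≈ 76.3°.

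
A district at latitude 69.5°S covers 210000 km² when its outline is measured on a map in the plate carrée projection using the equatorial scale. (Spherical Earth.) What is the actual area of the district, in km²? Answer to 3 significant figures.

73500 km²

Plate carrée maps x = Rλ, y = Rφ. The meridian scale is h = 1 and the parallel scale is k = 1/cos φ = sec φ.
Areal scale = h·k = 1 × sec φ; at 69.5°, h = 1.000, k = 2.855, so h·k = 2.855.
True area = apparent / (areal scale) = 210000 / 2.855 ≈ 73500 km².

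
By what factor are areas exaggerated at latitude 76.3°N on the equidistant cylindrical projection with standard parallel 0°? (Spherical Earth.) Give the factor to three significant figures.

4.22

In the plate carrée (x = Rλ, y = Rφ), meridians are true-scale (h = 1) and parallels are stretched by k = sec φ.
Areal scale = h·k = 1 × sec φ; at 76.3°, h = 1.000, k = 4.222, so h·k = 4.222.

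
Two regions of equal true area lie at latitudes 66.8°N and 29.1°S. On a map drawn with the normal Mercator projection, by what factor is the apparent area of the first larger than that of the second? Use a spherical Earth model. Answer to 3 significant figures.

Mercator areal scale is sec²φ.
At 66.8°: sec²(66.8°) = 1/0.3939² = 6.444.
At 29.1°: sec²(29.1°) = 1/0.8738² = 1.310.
Ratio = 6.444/1.310 = cos²(29.1°)/cos²(66.8°) ≈ 4.92.

4.92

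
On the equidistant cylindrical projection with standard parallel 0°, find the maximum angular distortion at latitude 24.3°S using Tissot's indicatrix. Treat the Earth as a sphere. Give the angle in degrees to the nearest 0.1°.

For the equirectangular projection with φ₀ = 0 (plate carrée), h = 1 along meridians and k = sec φ along parallels.
At 24.3°: h = 1.000, k = 1.097; principal scales a = 1.097, b = 1.000.
sin(ω/2) = (a − b)/(a + b) = 0.09721/2.097 = 0.04635, so ω = 2 arcsin(0.04635) ≈ 5.3°.

5.3°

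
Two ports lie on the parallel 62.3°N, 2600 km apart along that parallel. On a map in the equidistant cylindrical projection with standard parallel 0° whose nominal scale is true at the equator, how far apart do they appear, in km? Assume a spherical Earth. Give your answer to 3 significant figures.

For the equirectangular projection with φ₀ = 0 (plate carrée), h = 1 along meridians and k = sec φ along parallels.
Along the parallel, k = sec 62.3° = 1/0.4648 = 2.151.
Map distance = 2600 × 2.151 ≈ 5590 km.

5590 km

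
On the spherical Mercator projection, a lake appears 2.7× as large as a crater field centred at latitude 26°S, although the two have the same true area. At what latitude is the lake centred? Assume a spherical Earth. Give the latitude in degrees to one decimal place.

56.8°

For equal true areas on Mercator, apparent areas scale as sec²φ, so the ratio is cos²φ₂ / cos²φ₁.
cos²φ₂ / cos²φ₁ = 2.7  ⇒  cos φ₁ = cos 26° / √2.7 = 0.8988/1.643 = 0.5470.
φ₁ = arccos(0.5470) ≈ 56.8°.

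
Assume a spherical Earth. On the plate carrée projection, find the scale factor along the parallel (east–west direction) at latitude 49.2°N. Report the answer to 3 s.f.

1.53

In the plate carrée (x = Rλ, y = Rφ), meridians are true-scale (h = 1) and parallels are stretched by k = sec φ.
k = 1/cos 49.2° = 1/0.6534 = 1.530.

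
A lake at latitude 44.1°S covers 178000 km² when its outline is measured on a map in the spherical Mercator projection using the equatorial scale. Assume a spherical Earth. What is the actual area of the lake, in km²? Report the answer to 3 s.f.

91800 km²

Mercator is conformal, so the point scale is isotropic: h = k = sec φ = 1/cos φ.
Areal scale = k² = sec²φ = 1/cos²(44.1°) = 1/0.7181² = 1.939.
True area = apparent / (areal scale) = 178000 / 1.939 ≈ 91800 km².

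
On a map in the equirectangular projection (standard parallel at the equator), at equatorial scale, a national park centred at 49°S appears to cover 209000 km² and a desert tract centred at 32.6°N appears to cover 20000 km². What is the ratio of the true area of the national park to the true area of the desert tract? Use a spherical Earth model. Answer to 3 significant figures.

Plate carrée has h = 1 and k = sec φ, giving areal scale sec φ; true area = (apparent area) · cos φ.
True area of national park: 209000 × cos(49°) = 209000 × 0.6561 = 137100 km².
True area of desert tract: 20000 × cos(32.6°) = 20000 × 0.8425 = 16850 km².
Ratio = 137100 / 16850 ≈ 8.14.

8.14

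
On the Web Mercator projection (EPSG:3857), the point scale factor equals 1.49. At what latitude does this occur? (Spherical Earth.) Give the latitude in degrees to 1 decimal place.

47.8°

Mercator scale is k = sec φ = 1/cos φ.
1/cos φ = 1.49  ⇒  cos φ = 0.6711  ⇒  φ = arccos(0.6711) ≈ 47.8°.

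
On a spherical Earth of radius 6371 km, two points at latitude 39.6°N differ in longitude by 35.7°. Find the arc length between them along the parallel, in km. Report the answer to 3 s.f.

Arc length along a parallel = R cos φ · Δλ (with Δλ in radians).
= 6371 × cos 39.6° × (35.7° × π/180) = 6371 × 0.7705 × 0.6231 ≈ 3060 km.

3060 km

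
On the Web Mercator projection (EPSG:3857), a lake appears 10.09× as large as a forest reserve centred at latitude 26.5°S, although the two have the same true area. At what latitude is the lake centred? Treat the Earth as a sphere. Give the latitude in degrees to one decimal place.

For equal true areas on Mercator, apparent areas scale as sec²φ, so the ratio is cos²φ₂ / cos²φ₁.
cos²φ₂ / cos²φ₁ = 10.09  ⇒  cos φ₁ = cos 26.5° / √10.09 = 0.8949/3.176 = 0.2817.
φ₁ = arccos(0.2817) ≈ 73.6°.

73.6°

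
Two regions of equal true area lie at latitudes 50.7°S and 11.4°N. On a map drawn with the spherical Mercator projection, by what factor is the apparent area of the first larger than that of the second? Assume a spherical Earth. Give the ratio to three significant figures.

Mercator is conformal with k = sec φ, so areal scale = k² = sec²φ.
At 50.7°: sec²(50.7°) = 1/0.6334² = 2.493.
At 11.4°: sec²(11.4°) = 1/0.9803² = 1.041.
Ratio = 2.493/1.041 = cos²(11.4°)/cos²(50.7°) ≈ 2.40.

2.40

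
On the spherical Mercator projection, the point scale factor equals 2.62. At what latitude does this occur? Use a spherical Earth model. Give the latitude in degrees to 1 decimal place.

67.6°

Mercator scale is k = sec φ = 1/cos φ.
1/cos φ = 2.62  ⇒  cos φ = 0.3817  ⇒  φ = arccos(0.3817) ≈ 67.6°.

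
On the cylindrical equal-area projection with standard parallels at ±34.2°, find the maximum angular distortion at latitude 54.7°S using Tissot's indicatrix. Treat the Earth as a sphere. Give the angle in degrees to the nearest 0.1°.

For cylindrical equal-area with standard parallel φ₀, h = cos φ / cos φ₀ and k = cos φ₀ / cos φ, so h·k = 1.
At 54.7°: h = 0.6987, k = 1.431; principal scales a = 1.431, b = 0.6987.
sin(ω/2) = (a − b)/(a + b) = 0.7326/2.130 = 0.3440, so ω = 2 arcsin(0.3440) ≈ 40.2°.

40.2°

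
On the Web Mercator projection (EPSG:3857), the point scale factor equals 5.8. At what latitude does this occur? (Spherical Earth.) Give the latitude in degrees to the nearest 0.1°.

80.1°

Mercator scale is k = sec φ = 1/cos φ.
1/cos φ = 5.8  ⇒  cos φ = 0.1724  ⇒  φ = arccos(0.1724) ≈ 80.1°.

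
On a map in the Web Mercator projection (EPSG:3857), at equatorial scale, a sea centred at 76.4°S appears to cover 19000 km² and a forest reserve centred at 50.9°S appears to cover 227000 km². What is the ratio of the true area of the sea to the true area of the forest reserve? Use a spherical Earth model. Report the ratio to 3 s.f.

Mercator's areal exaggeration is sec²φ; hence true area = (apparent area) · cos²φ.
True area of sea: 19000 × cos²(76.4°) = 19000 × 0.05529 = 1051 km².
True area of forest reserve: 227000 × cos²(50.9°) = 227000 × 0.3978 = 90290 km².
Ratio = 1051 / 90290 ≈ 0.0116.

0.0116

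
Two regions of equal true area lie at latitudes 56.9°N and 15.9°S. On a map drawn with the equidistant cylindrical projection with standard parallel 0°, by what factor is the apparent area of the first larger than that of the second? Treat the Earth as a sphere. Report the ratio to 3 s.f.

In the plate carrée (x = Rλ, y = Rφ), meridians are true-scale (h = 1) and parallels are stretched by k = sec φ.
Areal scale at 56.9°: h·k = 1.000 × 1.831 = 1.831.
Areal scale at 15.9°: h·k = 1.000 × 1.040 = 1.040.
Ratio = 1.831/1.040 ≈ 1.76.

1.76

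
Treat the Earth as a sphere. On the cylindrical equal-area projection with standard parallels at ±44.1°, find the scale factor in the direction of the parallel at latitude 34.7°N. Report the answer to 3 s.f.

Cylindrical equal-area (φ₀ = 44.1°): h = cos φ / cos 44.1° along meridians, k = cos 44.1° / cos φ along parallels; h·k = 1.
k = cos 44.1° / cos 34.7° = 0.7181/0.8221 = 0.8735.

0.873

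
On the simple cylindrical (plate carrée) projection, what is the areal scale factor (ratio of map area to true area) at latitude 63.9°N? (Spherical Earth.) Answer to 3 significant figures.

2.27

For the equirectangular projection with φ₀ = 0 (plate carrée), h = 1 along meridians and k = sec φ along parallels.
Areal scale = h·k = 1 × sec φ; at 63.9°, h = 1.000, k = 2.273, so h·k = 2.273.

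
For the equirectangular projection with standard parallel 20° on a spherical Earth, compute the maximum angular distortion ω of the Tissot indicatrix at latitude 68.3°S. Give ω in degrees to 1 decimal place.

51.6°

The equidistant cylindrical projection with φ₀ = 20° has h = 1 (meridians true) and k = cos φ₀ / cos φ along parallels.
At 68.3°: h = 1.000, k = 2.541; principal scales a = 2.541, b = 1.000.
sin(ω/2) = (a − b)/(a + b) = 1.541/3.541 = 0.4353, so ω = 2 arcsin(0.4353) ≈ 51.6°.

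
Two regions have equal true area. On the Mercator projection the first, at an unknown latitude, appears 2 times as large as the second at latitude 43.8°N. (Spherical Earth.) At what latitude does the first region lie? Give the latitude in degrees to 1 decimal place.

59.3°

On Mercator, (apparent₁)/(apparent₂) = sec²φ₁ / sec²φ₂ when true areas are equal.
cos²φ₂ / cos²φ₁ = 2  ⇒  cos φ₁ = cos 43.8° / √2 = 0.7218/1.414 = 0.5104.
φ₁ = arccos(0.5104) ≈ 59.3°.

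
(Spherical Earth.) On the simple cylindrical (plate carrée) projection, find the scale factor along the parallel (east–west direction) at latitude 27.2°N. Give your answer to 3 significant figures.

Plate carrée maps x = Rλ, y = Rφ. The meridian scale is h = 1 and the parallel scale is k = 1/cos φ = sec φ.
k = 1/cos 27.2° = 1/0.8894 = 1.124.

1.12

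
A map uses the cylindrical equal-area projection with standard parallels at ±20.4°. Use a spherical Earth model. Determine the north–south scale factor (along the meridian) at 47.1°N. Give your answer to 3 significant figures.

For cylindrical equal-area with standard parallel φ₀, h = cos φ / cos φ₀ and k = cos φ₀ / cos φ, so h·k = 1.
h = cos 47.1° / cos 20.4° = 0.6807/0.9373 = 0.7263.

0.726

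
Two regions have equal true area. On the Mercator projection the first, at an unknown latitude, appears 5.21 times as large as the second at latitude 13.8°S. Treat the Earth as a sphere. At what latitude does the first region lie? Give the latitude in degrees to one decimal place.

64.8°

Mercator areal scale is sec²φ, so apparent-area ratio = sec²φ₁ / sec²φ₂ = cos²φ₂ / cos²φ₁.
cos²φ₂ / cos²φ₁ = 5.21  ⇒  cos φ₁ = cos 13.8° / √5.21 = 0.9711/2.283 = 0.4255.
φ₁ = arccos(0.4255) ≈ 64.8°.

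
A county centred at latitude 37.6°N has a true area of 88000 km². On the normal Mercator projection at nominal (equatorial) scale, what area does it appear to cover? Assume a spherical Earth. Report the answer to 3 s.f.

140000 km²

Mercator is conformal, so the point scale is isotropic: h = k = sec φ = 1/cos φ.
Areal scale = k² = sec²φ = 1/cos²(37.6°) = 1/0.7923² = 1.593.
Apparent area = 88000 × 1.593 ≈ 140000 km².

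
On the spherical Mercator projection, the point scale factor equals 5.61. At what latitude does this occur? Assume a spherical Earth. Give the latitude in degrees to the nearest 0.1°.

Mercator scale is k = sec φ = 1/cos φ.
1/cos φ = 5.61  ⇒  cos φ = 0.1783  ⇒  φ = arccos(0.1783) ≈ 79.7°.

79.7°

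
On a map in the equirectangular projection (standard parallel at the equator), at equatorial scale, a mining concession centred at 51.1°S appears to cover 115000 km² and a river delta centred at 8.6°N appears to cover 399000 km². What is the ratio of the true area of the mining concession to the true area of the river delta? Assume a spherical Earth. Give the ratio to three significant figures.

Plate carrée has h = 1 and k = sec φ, giving areal scale sec φ; true area = (apparent area) · cos φ.
True area of mining concession: 115000 × cos(51.1°) = 115000 × 0.6280 = 72220 km².
True area of river delta: 399000 × cos(8.6°) = 399000 × 0.9888 = 394500 km².
Ratio = 72220 / 394500 ≈ 0.183.

0.183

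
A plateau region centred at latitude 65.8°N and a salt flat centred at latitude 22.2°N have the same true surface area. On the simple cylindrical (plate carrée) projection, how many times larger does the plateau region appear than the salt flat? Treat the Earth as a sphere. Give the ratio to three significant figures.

For the equirectangular projection with φ₀ = 0 (plate carrée), h = 1 along meridians and k = sec φ along parallels.
Areal scale at 65.8°: h·k = 1.000 × 2.439 = 2.439.
Areal scale at 22.2°: h·k = 1.000 × 1.080 = 1.080.
Ratio = 2.439/1.080 ≈ 2.26.

2.26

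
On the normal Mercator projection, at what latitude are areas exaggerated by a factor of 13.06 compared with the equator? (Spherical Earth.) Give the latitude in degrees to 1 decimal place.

Mercator areal scale is sec²φ.
sec²φ = 13.06  ⇒  cos²φ = 0.07657  ⇒  cos φ = 0.2767.
φ = arccos(0.2767) ≈ 73.9°.

73.9°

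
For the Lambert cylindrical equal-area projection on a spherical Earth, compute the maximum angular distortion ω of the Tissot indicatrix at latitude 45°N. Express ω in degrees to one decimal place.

The Lambert cylindrical equal-area projection is the cylindrical equal-area projection with its standard parallel at the equator (φ₀ = 0). Cylindrical equal-area (φ₀ = 0°): h = cos φ / cos 0° along meridians, k = cos 0° / cos φ along parallels; h·k = 1.
At 45°: h = 0.7071, k = 1.414; principal scales a = 1.414, b = 0.7071.
sin(ω/2) = (a − b)/(a + b) = 0.7071/2.121 = 0.3333, so ω = 2 arcsin(0.3333) ≈ 38.9°.

38.9°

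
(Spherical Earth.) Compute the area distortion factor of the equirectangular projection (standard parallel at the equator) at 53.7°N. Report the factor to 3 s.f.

Plate carrée maps x = Rλ, y = Rφ. The meridian scale is h = 1 and the parallel scale is k = 1/cos φ = sec φ.
Areal scale = h·k = 1 × sec φ; at 53.7°, h = 1.000, k = 1.689, so h·k = 1.689.

1.69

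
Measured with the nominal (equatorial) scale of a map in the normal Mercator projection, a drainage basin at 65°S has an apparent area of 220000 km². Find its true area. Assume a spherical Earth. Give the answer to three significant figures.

The Mercator projection is conformal; its linear scale factor is the same in every direction and equals sec φ = 1/cos φ.
Areal scale = k² = sec²φ = 1/cos²(65°) = 1/0.4226² = 5.599.
True area = apparent / (areal scale) = 220000 / 5.599 ≈ 39300 km².

39300 km²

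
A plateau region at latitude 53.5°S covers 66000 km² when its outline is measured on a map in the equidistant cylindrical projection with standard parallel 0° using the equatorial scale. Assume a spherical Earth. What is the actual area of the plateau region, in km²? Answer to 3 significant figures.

39300 km²

In the plate carrée (x = Rλ, y = Rφ), meridians are true-scale (h = 1) and parallels are stretched by k = sec φ.
Areal scale = h·k = 1 × sec φ; at 53.5°, h = 1.000, k = 1.681, so h·k = 1.681.
True area = apparent / (areal scale) = 66000 / 1.681 ≈ 39300 km².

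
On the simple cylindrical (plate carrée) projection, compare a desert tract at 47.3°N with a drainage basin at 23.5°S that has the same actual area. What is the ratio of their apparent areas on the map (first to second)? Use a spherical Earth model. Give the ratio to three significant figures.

1.35

For the equirectangular projection with φ₀ = 0 (plate carrée), h = 1 along meridians and k = sec φ along parallels.
Areal scale at 47.3°: h·k = 1.000 × 1.475 = 1.475.
Areal scale at 23.5°: h·k = 1.000 × 1.090 = 1.090.
Ratio = 1.475/1.090 ≈ 1.35.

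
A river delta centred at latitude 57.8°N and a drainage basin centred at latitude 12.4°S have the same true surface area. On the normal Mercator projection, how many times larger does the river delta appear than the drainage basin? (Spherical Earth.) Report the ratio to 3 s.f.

3.36

On Mercator, area is exaggerated by sec²φ = 1/cos²φ.
At 57.8°: sec²(57.8°) = 1/0.5329² = 3.522.
At 12.4°: sec²(12.4°) = 1/0.9767² = 1.048.
Ratio = 3.522/1.048 = cos²(12.4°)/cos²(57.8°) ≈ 3.36.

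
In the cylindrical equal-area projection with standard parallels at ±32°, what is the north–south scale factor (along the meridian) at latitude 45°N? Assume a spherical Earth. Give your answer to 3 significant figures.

For cylindrical equal-area with standard parallel φ₀, h = cos φ / cos φ₀ and k = cos φ₀ / cos φ, so h·k = 1.
h = cos 45° / cos 32° = 0.7071/0.8480 = 0.8338.

0.834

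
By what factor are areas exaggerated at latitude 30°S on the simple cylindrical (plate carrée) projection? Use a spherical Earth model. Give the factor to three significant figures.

In the plate carrée (x = Rλ, y = Rφ), meridians are true-scale (h = 1) and parallels are stretched by k = sec φ.
Areal scale = h·k = 1 × sec φ; at 30°, h = 1.000, k = 1.155, so h·k = 1.155.

1.15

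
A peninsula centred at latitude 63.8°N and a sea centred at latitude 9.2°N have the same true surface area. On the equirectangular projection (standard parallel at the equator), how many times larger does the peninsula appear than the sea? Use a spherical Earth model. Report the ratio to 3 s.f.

In the plate carrée (x = Rλ, y = Rφ), meridians are true-scale (h = 1) and parallels are stretched by k = sec φ.
Areal scale at 63.8°: h·k = 1.000 × 2.265 = 2.265.
Areal scale at 9.2°: h·k = 1.000 × 1.013 = 1.013.
Ratio = 2.265/1.013 ≈ 2.24.

2.24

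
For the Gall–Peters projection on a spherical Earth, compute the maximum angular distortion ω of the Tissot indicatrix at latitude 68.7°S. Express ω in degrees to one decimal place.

Gall–Peters is a cylindrical equal-area projection with standard parallels at ±45°. Cylindrical equal-area (φ₀ = 45°): h = cos φ / cos 45° along meridians, k = cos 45° / cos φ along parallels; h·k = 1.
At 68.7°: h = 0.5137, k = 1.947; principal scales a = 1.947, b = 0.5137.
sin(ω/2) = (a − b)/(a + b) = 1.433/2.460 = 0.5824, so ω = 2 arcsin(0.5824) ≈ 71.2°.

71.2°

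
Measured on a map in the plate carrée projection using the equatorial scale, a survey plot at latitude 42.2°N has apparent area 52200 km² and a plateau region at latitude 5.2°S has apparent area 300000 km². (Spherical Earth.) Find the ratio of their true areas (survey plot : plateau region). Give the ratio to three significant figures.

0.129

On the plate carrée, areal scale = h·k = 1 × sec φ, so true area = apparent × cos φ.
True area of survey plot: 52200 × cos(42.2°) = 52200 × 0.7408 = 38670 km².
True area of plateau region: 300000 × cos(5.2°) = 300000 × 0.9959 = 298800 km².
Ratio = 38670 / 298800 ≈ 0.129.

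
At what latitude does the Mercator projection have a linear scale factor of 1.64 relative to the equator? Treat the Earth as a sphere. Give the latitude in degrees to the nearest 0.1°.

52.4°

Mercator scale is k = sec φ = 1/cos φ.
1/cos φ = 1.64  ⇒  cos φ = 0.6098  ⇒  φ = arccos(0.6098) ≈ 52.4°.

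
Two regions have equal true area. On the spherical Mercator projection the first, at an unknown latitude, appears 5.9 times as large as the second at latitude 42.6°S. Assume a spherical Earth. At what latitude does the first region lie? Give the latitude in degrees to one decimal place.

72.4°

On Mercator, (apparent₁)/(apparent₂) = sec²φ₁ / sec²φ₂ when true areas are equal.
cos²φ₂ / cos²φ₁ = 5.9  ⇒  cos φ₁ = cos 42.6° / √5.9 = 0.7361/2.429 = 0.3030.
φ₁ = arccos(0.3030) ≈ 72.4°.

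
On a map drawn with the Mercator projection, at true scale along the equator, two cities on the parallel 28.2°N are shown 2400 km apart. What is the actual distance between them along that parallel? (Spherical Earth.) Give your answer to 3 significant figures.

2120 km

Mercator is conformal, so the point scale is isotropic: h = k = sec φ = 1/cos φ.
Along the parallel at 28.2°, map distances are exaggerated by k = sec 28.2° = 1.135.
True distance = 2400 / 1.135 = 2400 × cos 28.2° ≈ 2120 km.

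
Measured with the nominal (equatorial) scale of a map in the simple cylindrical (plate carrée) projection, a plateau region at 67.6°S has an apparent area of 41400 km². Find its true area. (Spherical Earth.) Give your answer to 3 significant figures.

15800 km²

For the equirectangular projection with φ₀ = 0 (plate carrée), h = 1 along meridians and k = sec φ along parallels.
Areal scale = h·k = 1 × sec φ; at 67.6°, h = 1.000, k = 2.624, so h·k = 2.624.
True area = apparent / (areal scale) = 41400 / 2.624 ≈ 15800 km².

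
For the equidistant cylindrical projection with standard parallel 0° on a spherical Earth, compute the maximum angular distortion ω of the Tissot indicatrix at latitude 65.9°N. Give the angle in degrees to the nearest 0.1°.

49.7°

Plate carrée maps x = Rλ, y = Rφ. The meridian scale is h = 1 and the parallel scale is k = 1/cos φ = sec φ.
At 65.9°: h = 1.000, k = 2.449; principal scales a = 2.449, b = 1.000.
sin(ω/2) = (a − b)/(a + b) = 1.449/3.449 = 0.4201, so ω = 2 arcsin(0.4201) ≈ 49.7°.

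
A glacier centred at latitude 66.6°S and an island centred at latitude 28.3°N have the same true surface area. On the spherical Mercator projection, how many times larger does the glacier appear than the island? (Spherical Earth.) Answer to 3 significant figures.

4.92

Mercator areal scale is sec²φ.
At 66.6°: sec²(66.6°) = 1/0.3971² = 6.340.
At 28.3°: sec²(28.3°) = 1/0.8805² = 1.290.
Ratio = 6.340/1.290 = cos²(28.3°)/cos²(66.6°) ≈ 4.92.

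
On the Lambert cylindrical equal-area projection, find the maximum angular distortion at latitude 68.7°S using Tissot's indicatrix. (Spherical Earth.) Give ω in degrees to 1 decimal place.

100.1°

The Lambert cylindrical equal-area projection is the cylindrical equal-area projection with its standard parallel at the equator (φ₀ = 0). For cylindrical equal-area with standard parallel φ₀, h = cos φ / cos φ₀ and k = cos φ₀ / cos φ, so h·k = 1.
At 68.7°: h = 0.3633, k = 2.753; principal scales a = 2.753, b = 0.3633.
sin(ω/2) = (a − b)/(a + b) = 2.390/3.116 = 0.7669, so ω = 2 arcsin(0.7669) ≈ 100.1°.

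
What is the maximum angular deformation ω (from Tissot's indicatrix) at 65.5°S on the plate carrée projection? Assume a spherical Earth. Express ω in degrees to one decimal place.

48.9°

Plate carrée maps x = Rλ, y = Rφ. The meridian scale is h = 1 and the parallel scale is k = 1/cos φ = sec φ.
At 65.5°: h = 1.000, k = 2.411; principal scales a = 2.411, b = 1.000.
sin(ω/2) = (a − b)/(a + b) = 1.411/3.411 = 0.4137, so ω = 2 arcsin(0.4137) ≈ 48.9°.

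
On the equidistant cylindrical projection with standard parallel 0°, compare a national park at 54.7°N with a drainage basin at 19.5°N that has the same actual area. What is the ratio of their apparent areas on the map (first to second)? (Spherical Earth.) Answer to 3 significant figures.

Plate carrée maps x = Rλ, y = Rφ. The meridian scale is h = 1 and the parallel scale is k = 1/cos φ = sec φ.
Areal scale at 54.7°: h·k = 1.000 × 1.731 = 1.731.
Areal scale at 19.5°: h·k = 1.000 × 1.061 = 1.061.
Ratio = 1.731/1.061 ≈ 1.63.

1.63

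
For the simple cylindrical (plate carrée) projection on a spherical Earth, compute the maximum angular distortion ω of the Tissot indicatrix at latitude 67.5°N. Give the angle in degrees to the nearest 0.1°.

53.0°

Plate carrée maps x = Rλ, y = Rφ. The meridian scale is h = 1 and the parallel scale is k = 1/cos φ = sec φ.
At 67.5°: h = 1.000, k = 2.613; principal scales a = 2.613, b = 1.000.
sin(ω/2) = (a − b)/(a + b) = 1.613/3.613 = 0.4465, so ω = 2 arcsin(0.4465) ≈ 53.0°.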